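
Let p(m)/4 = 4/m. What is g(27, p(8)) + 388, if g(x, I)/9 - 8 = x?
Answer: 703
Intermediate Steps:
p(m) = 16/m (p(m) = 4*(4/m) = 16/m)
g(x, I) = 72 + 9*x
g(27, p(8)) + 388 = (72 + 9*27) + 388 = (72 + 243) + 388 = 315 + 388 = 703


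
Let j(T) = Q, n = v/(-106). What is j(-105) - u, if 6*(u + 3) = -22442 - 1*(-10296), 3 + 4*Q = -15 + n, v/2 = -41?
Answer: 1286645/636 ≈ 2023.0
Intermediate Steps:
v = -82 (v = 2*(-41) = -82)
n = 41/53 (n = -82/(-106) = -82*(-1/106) = 41/53 ≈ 0.77359)
Q = -913/212 (Q = -3/4 + (-15 + 41/53)/4 = -3/4 + (1/4)*(-754/53) = -3/4 - 377/106 = -913/212 ≈ -4.3066)
j(T) = -913/212
u = -6082/3 (u = -3 + (-22442 - 1*(-10296))/6 = -3 + (-22442 + 10296)/6 = -3 + (1/6)*(-12146) = -3 - 6073/3 = -6082/3 ≈ -2027.3)
j(-105) - u = -913/212 - 1*(-6082/3) = -913/212 + 6082/3 = 1286645/636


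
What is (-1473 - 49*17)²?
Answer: 5317636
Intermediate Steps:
(-1473 - 49*17)² = (-1473 - 833)² = (-2306)² = 5317636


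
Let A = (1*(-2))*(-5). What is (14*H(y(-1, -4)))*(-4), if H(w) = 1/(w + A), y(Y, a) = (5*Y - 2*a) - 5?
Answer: -7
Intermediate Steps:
y(Y, a) = -5 - 2*a + 5*Y (y(Y, a) = (-2*a + 5*Y) - 5 = -5 - 2*a + 5*Y)
A = 10 (A = -2*(-5) = 10)
H(w) = 1/(10 + w) (H(w) = 1/(w + 10) = 1/(10 + w))
(14*H(y(-1, -4)))*(-4) = (14/(10 + (-5 - 2*(-4) + 5*(-1))))*(-4) = (14/(10 + (-5 + 8 - 5)))*(-4) = (14/(10 - 2))*(-4) = (14/8)*(-4) = (14*(⅛))*(-4) = (7/4)*(-4) = -7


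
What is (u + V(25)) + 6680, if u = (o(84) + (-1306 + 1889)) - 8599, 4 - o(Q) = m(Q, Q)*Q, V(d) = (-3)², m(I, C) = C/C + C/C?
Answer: -1491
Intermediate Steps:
m(I, C) = 2 (m(I, C) = 1 + 1 = 2)
V(d) = 9
o(Q) = 4 - 2*Q
u = -8180 (u = ((4 - 2*84) + (-1306 + 1889)) - 8599 = ((4 - 168) + 583) - 8599 = (-164 + 583) - 8599 = 419 - 8599 = -8180)
(u + V(25)) + 6680 = (-8180 + 9) + 6680 = -8171 + 6680 = -1491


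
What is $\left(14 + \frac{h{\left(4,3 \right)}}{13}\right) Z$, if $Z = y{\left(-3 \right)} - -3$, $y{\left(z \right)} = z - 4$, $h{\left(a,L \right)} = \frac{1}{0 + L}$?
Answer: $- \frac{2188}{39} \approx -56.103$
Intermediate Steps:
$h{\left(a,L \right)} = \frac{1}{L}$
$y{\left(z \right)} = -4 + z$ ($y{\left(z \right)} = z - 4 = -4 + z$)
$Z = -4$ ($Z = \left(-4 - 3\right) - -3 = -7 + 3 = -4$)
$\left(14 + \frac{h{\left(4,3 \right)}}{13}\right) Z = \left(14 + \frac{1}{3 \cdot 13}\right) \left(-4\right) = \left(14 + \frac{1}{3} \cdot \frac{1}{13}\right) \left(-4\right) = \left(14 + \frac{1}{39}\right) \left(-4\right) = \frac{547}{39} \left(-4\right) = - \frac{2188}{39}$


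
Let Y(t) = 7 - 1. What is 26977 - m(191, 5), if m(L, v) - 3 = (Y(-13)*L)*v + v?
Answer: 21239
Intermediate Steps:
Y(t) = 6
m(L, v) = 3 + v + 6*L*v (m(L, v) = 3 + ((6*L)*v + v) = 3 + (6*L*v + v) = 3 + (v + 6*L*v) = 3 + v + 6*L*v)
26977 - m(191, 5) = 26977 - (3 + 5 + 6*191*5) = 26977 - (3 + 5 + 5730) = 26977 - 1*5738 = 26977 - 5738 = 21239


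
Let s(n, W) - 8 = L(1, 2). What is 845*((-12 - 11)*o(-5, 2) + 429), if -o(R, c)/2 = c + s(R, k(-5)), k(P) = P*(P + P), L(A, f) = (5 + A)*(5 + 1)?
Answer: 2150525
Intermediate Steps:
L(A, f) = 30 + 6*A (L(A, f) = (5 + A)*6 = 30 + 6*A)
k(P) = 2*P**2 (k(P) = P*(2*P) = 2*P**2)
s(n, W) = 44 (s(n, W) = 8 + (30 + 6*1) = 8 + (30 + 6) = 8 + 36 = 44)
o(R, c) = -88 - 2*c (o(R, c) = -2*(c + 44) = -2*(44 + c) = -88 - 2*c)
845*((-12 - 11)*o(-5, 2) + 429) = 845*((-12 - 11)*(-88 - 2*2) + 429) = 845*(-23*(-88 - 4) + 429) = 845*(-23*(-92) + 429) = 845*(2116 + 429) = 845*2545 = 2150525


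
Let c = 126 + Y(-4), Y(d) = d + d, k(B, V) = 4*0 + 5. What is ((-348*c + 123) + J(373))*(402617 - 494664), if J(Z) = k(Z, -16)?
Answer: 3768035992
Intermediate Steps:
k(B, V) = 5 (k(B, V) = 0 + 5 = 5)
J(Z) = 5
Y(d) = 2*d
c = 118 (c = 126 + 2*(-4) = 126 - 8 = 118)
((-348*c + 123) + J(373))*(402617 - 494664) = ((-348*118 + 123) + 5)*(402617 - 494664) = ((-41064 + 123) + 5)*(-92047) = (-40941 + 5)*(-92047) = -40936*(-92047) = 3768035992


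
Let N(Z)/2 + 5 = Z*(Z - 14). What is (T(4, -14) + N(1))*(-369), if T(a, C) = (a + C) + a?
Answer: 15498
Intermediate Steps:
N(Z) = -10 + 2*Z*(-14 + Z) (N(Z) = -10 + 2*(Z*(Z - 14)) = -10 + 2*(Z*(-14 + Z)) = -10 + 2*Z*(-14 + Z))
T(a, C) = C + 2*a (T(a, C) = (C + a) + a = C + 2*a)
(T(4, -14) + N(1))*(-369) = ((-14 + 2*4) + (-10 - 28*1 + 2*1**2))*(-369) = ((-14 + 8) + (-10 - 28 + 2*1))*(-369) = (-6 + (-10 - 28 + 2))*(-369) = (-6 - 36)*(-369) = -42*(-369) = 15498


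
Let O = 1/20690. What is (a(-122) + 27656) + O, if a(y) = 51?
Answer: 573257831/20690 ≈ 27707.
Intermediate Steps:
O = 1/20690 ≈ 4.8332e-5
(a(-122) + 27656) + O = (51 + 27656) + 1/20690 = 27707 + 1/20690 = 573257831/20690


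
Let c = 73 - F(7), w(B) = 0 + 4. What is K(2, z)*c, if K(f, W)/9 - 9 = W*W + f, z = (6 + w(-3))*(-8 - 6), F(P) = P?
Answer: 11648934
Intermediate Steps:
w(B) = 4
z = -140 (z = (6 + 4)*(-8 - 6) = 10*(-14) = -140)
K(f, W) = 81 + 9*f + 9*W**2 (K(f, W) = 81 + 9*(W*W + f) = 81 + 9*(W**2 + f) = 81 + 9*(f + W**2) = 81 + (9*f + 9*W**2) = 81 + 9*f + 9*W**2)
c = 66 (c = 73 - 1*7 = 73 - 7 = 66)
K(2, z)*c = (81 + 9*2 + 9*(-140)**2)*66 = (81 + 18 + 9*19600)*66 = (81 + 18 + 176400)*66 = 176499*66 = 11648934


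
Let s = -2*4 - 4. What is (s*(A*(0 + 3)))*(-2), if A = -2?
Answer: -144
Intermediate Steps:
s = -12 (s = -8 - 4 = -12)
(s*(A*(0 + 3)))*(-2) = -(-24)*(0 + 3)*(-2) = -(-24)*3*(-2) = -12*(-6)*(-2) = 72*(-2) = -144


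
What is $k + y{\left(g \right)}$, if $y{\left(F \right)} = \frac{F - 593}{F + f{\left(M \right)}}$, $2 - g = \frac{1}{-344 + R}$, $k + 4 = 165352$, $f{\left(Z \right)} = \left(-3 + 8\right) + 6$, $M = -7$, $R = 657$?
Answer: $\frac{168112670}{1017} \approx 1.653 \cdot 10^{5}$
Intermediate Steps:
$f{\left(Z \right)} = 11$ ($f{\left(Z \right)} = 5 + 6 = 11$)
$k = 165348$ ($k = -4 + 165352 = 165348$)
$g = \frac{625}{313}$ ($g = 2 - \frac{1}{-344 + 657} = 2 - \frac{1}{313} = \frac{625}{313} \approx 1.9968$)
$y{\left(F \right)} = \frac{-593 + F}{11 + F}$ ($y{\left(F \right)} = \frac{F - 593}{F + 11} = \frac{-593 + F}{11 + F}$)
$k + y{\left(g \right)} = 165348 + \frac{-593 + \frac{625}{313}}{11 + \frac{625}{313}} = 165348 + \frac{1}{\frac{4068}{313}} \left(- \frac{184984}{313}\right) = 165348 + \frac{313}{4068} \left(- \frac{184984}{313}\right) = 165348 - \frac{46246}{1017} = \frac{168112670}{1017}$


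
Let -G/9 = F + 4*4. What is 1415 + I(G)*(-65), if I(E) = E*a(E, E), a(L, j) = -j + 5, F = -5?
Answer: 670655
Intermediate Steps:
a(L, j) = 5 - j
G = -99 (G = -9*(-5 + 4*4) = -9*(-5 + 16) = -9*11 = -99)
I(E) = E*(5 - E)
1415 + I(G)*(-65) = 1415 - 99*(5 - 1*(-99))*(-65) = 1415 - 99*(5 + 99)*(-65) = 1415 - 99*104*(-65) = 1415 - 10296*(-65) = 1415 + 669240 = 670655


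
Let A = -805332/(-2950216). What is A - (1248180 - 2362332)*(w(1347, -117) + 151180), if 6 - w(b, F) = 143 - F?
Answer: 124023027598057941/737554 ≈ 1.6815e+11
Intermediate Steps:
w(b, F) = -137 + F (w(b, F) = 6 - (143 - F) = 6 + (-143 + F) = -137 + F)
A = 201333/737554 (A = -805332*(-1/2950216) = 201333/737554 ≈ 0.27297)
A - (1248180 - 2362332)*(w(1347, -117) + 151180) = 201333/737554 - (1248180 - 2362332)*((-137 - 117) + 151180) = 201333/737554 - (-1114152)*(-254 + 151180) = 201333/737554 - (-1114152)*150926 = 201333/737554 - 1*(-168154504752) = 201333/737554 + 168154504752 = 124023027598057941/737554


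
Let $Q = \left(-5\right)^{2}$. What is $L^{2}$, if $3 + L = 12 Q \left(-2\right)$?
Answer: $363609$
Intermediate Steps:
$Q = 25$
$L = -603$ ($L = -3 + 12 \cdot 25 \left(-2\right) = -3 + 300 \left(-2\right) = -3 - 600 = -603$)
$L^{2} = \left(-603\right)^{2} = 363609$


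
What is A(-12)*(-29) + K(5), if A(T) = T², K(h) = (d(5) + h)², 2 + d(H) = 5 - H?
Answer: -4167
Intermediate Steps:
d(H) = 3 - H (d(H) = -2 + (5 - H) = 3 - H)
K(h) = (-2 + h)² (K(h) = ((3 - 1*5) + h)² = ((3 - 5) + h)² = (-2 + h)²)
A(-12)*(-29) + K(5) = (-12)²*(-29) + (-2 + 5)² = 144*(-29) + 3² = -4176 + 9 = -4167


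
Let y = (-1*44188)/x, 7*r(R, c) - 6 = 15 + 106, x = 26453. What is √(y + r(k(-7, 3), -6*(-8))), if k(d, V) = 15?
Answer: √11526762485/26453 ≈ 4.0586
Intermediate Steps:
r(R, c) = 127/7 (r(R, c) = 6/7 + (15 + 106)/7 = 6/7 + (⅐)*121 = 6/7 + 121/7 = 127/7)
y = -44188/26453 (y = -1*44188/26453 = -44188*1/26453 = -44188/26453 ≈ -1.6704)
√(y + r(k(-7, 3), -6*(-8))) = √(-44188/26453 + 127/7) = √(435745/26453) = √11526762485/26453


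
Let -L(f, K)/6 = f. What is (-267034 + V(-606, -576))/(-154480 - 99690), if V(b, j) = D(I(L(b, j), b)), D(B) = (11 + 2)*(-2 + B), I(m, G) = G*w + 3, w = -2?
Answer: 7179/7262 ≈ 0.98857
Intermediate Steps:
L(f, K) = -6*f
I(m, G) = 3 - 2*G (I(m, G) = G*(-2) + 3 = -2*G + 3 = 3 - 2*G)
D(B) = -26 + 13*B (D(B) = 13*(-2 + B) = -26 + 13*B)
V(b, j) = 13 - 26*b (V(b, j) = -26 + 13*(3 - 2*b) = -26 + (39 - 26*b) = 13 - 26*b)
(-267034 + V(-606, -576))/(-154480 - 99690) = (-267034 + (13 - 26*(-606)))/(-154480 - 99690) = (-267034 + (13 + 15756))/(-254170) = (-267034 + 15769)*(-1/254170) = -251265*(-1/254170) = 7179/7262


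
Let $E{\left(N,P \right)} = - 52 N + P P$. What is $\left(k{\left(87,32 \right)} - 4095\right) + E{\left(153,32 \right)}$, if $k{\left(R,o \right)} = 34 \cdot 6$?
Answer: $-10823$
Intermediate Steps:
$k{\left(R,o \right)} = 204$
$E{\left(N,P \right)} = P^{2} - 52 N$ ($E{\left(N,P \right)} = - 52 N + P^{2} = P^{2} - 52 N$)
$\left(k{\left(87,32 \right)} - 4095\right) + E{\left(153,32 \right)} = \left(204 - 4095\right) + \left(32^{2} - 7956\right) = -3891 + \left(1024 - 7956\right) = -3891 - 6932 = -10823$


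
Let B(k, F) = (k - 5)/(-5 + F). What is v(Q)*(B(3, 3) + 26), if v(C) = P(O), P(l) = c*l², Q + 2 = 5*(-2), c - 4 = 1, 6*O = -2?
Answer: 15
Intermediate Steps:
O = -⅓ (O = (⅙)*(-2) = -⅓ ≈ -0.33333)
c = 5 (c = 4 + 1 = 5)
B(k, F) = (-5 + k)/(-5 + F)
Q = -12 (Q = -2 + 5*(-2) = -2 - 10 = -12)
P(l) = 5*l²
v(C) = 5/9 (v(C) = 5*(-⅓)² = 5*(⅑) = 5/9)
v(Q)*(B(3, 3) + 26) = 5*((-5 + 3)/(-5 + 3) + 26)/9 = 5*(-2/(-2) + 26)/9 = 5*(-½*(-2) + 26)/9 = 5*(1 + 26)/9 = (5/9)*27 = 15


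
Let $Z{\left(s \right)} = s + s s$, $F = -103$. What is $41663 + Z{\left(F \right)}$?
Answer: $52169$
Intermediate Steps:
$Z{\left(s \right)} = s + s^{2}$
$41663 + Z{\left(F \right)} = 41663 - 103 \left(1 - 103\right) = 41663 - -10506 = 41663 + 10506 = 52169$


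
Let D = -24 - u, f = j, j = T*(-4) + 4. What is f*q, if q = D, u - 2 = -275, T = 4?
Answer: -2988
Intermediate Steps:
u = -273 (u = 2 - 275 = -273)
j = -12 (j = 4*(-4) + 4 = -16 + 4 = -12)
f = -12
D = 249 (D = -24 - 1*(-273) = -24 + 273 = 249)
q = 249
f*q = -12*249 = -2988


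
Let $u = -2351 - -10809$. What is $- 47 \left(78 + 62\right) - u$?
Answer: $-15038$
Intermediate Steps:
$u = 8458$ ($u = -2351 + 10809 = 8458$)
$- 47 \left(78 + 62\right) - u = - 47 \left(78 + 62\right) - 8458 = \left(-47\right) 140 - 8458 = -6580 - 8458 = -15038$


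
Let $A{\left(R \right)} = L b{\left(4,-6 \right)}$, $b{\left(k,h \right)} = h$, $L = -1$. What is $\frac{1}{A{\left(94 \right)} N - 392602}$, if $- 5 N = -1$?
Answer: $- \frac{5}{1963004} \approx -2.5471 \cdot 10^{-6}$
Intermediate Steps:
$N = \frac{1}{5}$ ($N = \left(- \frac{1}{5}\right) \left(-1\right) = \frac{1}{5} \approx 0.2$)
$A{\left(R \right)} = 6$ ($A{\left(R \right)} = \left(-1\right) \left(-6\right) = 6$)
$\frac{1}{A{\left(94 \right)} N - 392602} = \frac{1}{6 \cdot \frac{1}{5} - 392602} = \frac{1}{\frac{6}{5} - 392602} = \frac{1}{- \frac{1963004}{5}} = - \frac{5}{1963004}$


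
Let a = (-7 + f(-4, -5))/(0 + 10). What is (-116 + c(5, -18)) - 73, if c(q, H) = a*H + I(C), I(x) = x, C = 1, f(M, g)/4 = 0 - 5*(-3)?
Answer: -1417/5 ≈ -283.40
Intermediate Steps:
f(M, g) = 60 (f(M, g) = 4*(0 - 5*(-3)) = 4*(0 + 15) = 4*15 = 60)
a = 53/10 (a = (-7 + 60)/(0 + 10) = 53/10 ≈ 5.3000)
c(q, H) = 1 + 53*H/10 (c(q, H) = 53*H/10 + 1 = 1 + 53*H/10)
(-116 + c(5, -18)) - 73 = (-116 + (1 + (53/10)*(-18))) - 73 = (-116 + (1 - 477/5)) - 73 = (-116 - 472/5) - 73 = -1052/5 - 73 = -1417/5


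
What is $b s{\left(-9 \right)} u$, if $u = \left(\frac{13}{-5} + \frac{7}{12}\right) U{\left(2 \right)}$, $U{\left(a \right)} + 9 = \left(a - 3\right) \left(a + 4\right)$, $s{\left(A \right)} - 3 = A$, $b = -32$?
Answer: $5808$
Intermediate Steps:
$s{\left(A \right)} = 3 + A$
$U{\left(a \right)} = -9 + \left(-3 + a\right) \left(4 + a\right)$ ($U{\left(a \right)} = -9 + \left(a - 3\right) \left(a + 4\right) = -9 + \left(-3 + a\right) \left(4 + a\right)$)
$u = \frac{121}{4}$ ($u = \left(\frac{13}{-5} + \frac{7}{12}\right) \left(-21 + 2 + 2^{2}\right) = \left(13 \left(- \frac{1}{5}\right) + 7 \cdot \frac{1}{12}\right) \left(-21 + 2 + 4\right) = \left(- \frac{13}{5} + \frac{7}{12}\right) \left(-15\right) = \left(- \frac{121}{60}\right) \left(-15\right) = \frac{121}{4} \approx 30.25$)
$b s{\left(-9 \right)} u = - 32 \left(3 - 9\right) \frac{121}{4} = \left(-32\right) \left(-6\right) \frac{121}{4} = 192 \cdot \frac{121}{4} = 5808$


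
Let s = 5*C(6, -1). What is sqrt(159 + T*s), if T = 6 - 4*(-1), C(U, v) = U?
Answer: 3*sqrt(51) ≈ 21.424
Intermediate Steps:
T = 10 (T = 6 + 4 = 10)
s = 30 (s = 5*6 = 30)
sqrt(159 + T*s) = sqrt(159 + 10*30) = sqrt(159 + 300) = sqrt(459) = 3*sqrt(51)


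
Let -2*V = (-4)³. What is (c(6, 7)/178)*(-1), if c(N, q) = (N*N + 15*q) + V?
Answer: -173/178 ≈ -0.97191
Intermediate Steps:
V = 32 (V = -½*(-4)³ = -½*(-64) = 32)
c(N, q) = 32 + N² + 15*q (c(N, q) = (N*N + 15*q) + 32 = (N² + 15*q) + 32 = 32 + N² + 15*q)
(c(6, 7)/178)*(-1) = ((32 + 6² + 15*7)/178)*(-1) = ((32 + 36 + 105)*(1/178))*(-1) = (173*(1/178))*(-1) = (173/178)*(-1) = -173/178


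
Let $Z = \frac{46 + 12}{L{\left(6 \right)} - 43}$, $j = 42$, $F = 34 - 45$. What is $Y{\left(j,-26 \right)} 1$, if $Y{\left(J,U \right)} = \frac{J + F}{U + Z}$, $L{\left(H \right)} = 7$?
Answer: $- \frac{558}{497} \approx -1.1227$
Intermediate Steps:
$F = -11$
$Z = - \frac{29}{18}$ ($Z = \frac{46 + 12}{7 - 43} = \frac{58}{-36} = 58 \left(- \frac{1}{36}\right) = - \frac{29}{18} \approx -1.6111$)
$Y{\left(J,U \right)} = \frac{-11 + J}{- \frac{29}{18} + U}$ ($Y{\left(J,U \right)} = \frac{J - 11}{U - \frac{29}{18}} = \frac{-11 + J}{- \frac{29}{18} + U}$)
$Y{\left(j,-26 \right)} 1 = \frac{18 \left(-11 + 42\right)}{-29 + 18 \left(-26\right)} 1 = 18 \frac{1}{-29 - 468} \cdot 31 \cdot 1 = 18 \frac{1}{-497} \cdot 31 \cdot 1 = 18 \left(- \frac{1}{497}\right) 31 \cdot 1 = \left(- \frac{558}{497}\right) 1 = - \frac{558}{497}$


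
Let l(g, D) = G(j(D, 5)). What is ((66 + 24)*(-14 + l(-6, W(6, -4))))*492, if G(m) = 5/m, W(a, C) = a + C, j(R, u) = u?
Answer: -575640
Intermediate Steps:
W(a, C) = C + a
l(g, D) = 1 (l(g, D) = 5/5 = 5*(1/5) = 1)
((66 + 24)*(-14 + l(-6, W(6, -4))))*492 = ((66 + 24)*(-14 + 1))*492 = (90*(-13))*492 = -1170*492 = -575640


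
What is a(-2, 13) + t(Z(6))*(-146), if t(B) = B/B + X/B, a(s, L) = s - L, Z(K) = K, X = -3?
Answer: -88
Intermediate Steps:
t(B) = 1 - 3/B (t(B) = B/B - 3/B = 1 - 3/B)
a(-2, 13) + t(Z(6))*(-146) = (-2 - 1*13) + ((-3 + 6)/6)*(-146) = (-2 - 13) + ((1/6)*3)*(-146) = -15 + (1/2)*(-146) = -15 - 73 = -88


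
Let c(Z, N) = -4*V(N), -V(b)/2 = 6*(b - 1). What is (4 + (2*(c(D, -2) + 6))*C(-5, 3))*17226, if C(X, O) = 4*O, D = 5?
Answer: -56983608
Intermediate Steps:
V(b) = 12 - 12*b (V(b) = -12*(b - 1) = -12*(-1 + b) = -2*(-6 + 6*b) = 12 - 12*b)
c(Z, N) = -48 + 48*N (c(Z, N) = -4*(12 - 12*N) = -48 + 48*N)
(4 + (2*(c(D, -2) + 6))*C(-5, 3))*17226 = (4 + (2*((-48 + 48*(-2)) + 6))*(4*3))*17226 = (4 + (2*((-48 - 96) + 6))*12)*17226 = (4 + (2*(-144 + 6))*12)*17226 = (4 + (2*(-138))*12)*17226 = (4 - 276*12)*17226 = (4 - 3312)*17226 = -3308*17226 = -56983608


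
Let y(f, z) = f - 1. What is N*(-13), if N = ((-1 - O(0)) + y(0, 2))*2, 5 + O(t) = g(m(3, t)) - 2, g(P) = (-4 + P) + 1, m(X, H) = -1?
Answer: -234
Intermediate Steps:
y(f, z) = -1 + f
g(P) = -3 + P
O(t) = -11 (O(t) = -5 + ((-3 - 1) - 2) = -5 + (-4 - 2) = -5 - 6 = -11)
N = 18 (N = ((-1 - 1*(-11)) + (-1 + 0))*2 = ((-1 + 11) - 1)*2 = (10 - 1)*2 = 9*2 = 18)
N*(-13) = 18*(-13) = -234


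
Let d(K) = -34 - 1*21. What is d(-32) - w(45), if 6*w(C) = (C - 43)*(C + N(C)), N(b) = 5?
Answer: -215/3 ≈ -71.667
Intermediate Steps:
w(C) = (-43 + C)*(5 + C)/6 (w(C) = ((C - 43)*(C + 5))/6 = ((-43 + C)*(5 + C))/6 = (-43 + C)*(5 + C)/6)
d(K) = -55 (d(K) = -34 - 21 = -55)
d(-32) - w(45) = -55 - (-215/6 - 19/3*45 + (1/6)*45**2) = -55 - (-215/6 - 285 + (1/6)*2025) = -55 - (-215/6 - 285 + 675/2) = -55 - 1*50/3 = -55 - 50/3 = -215/3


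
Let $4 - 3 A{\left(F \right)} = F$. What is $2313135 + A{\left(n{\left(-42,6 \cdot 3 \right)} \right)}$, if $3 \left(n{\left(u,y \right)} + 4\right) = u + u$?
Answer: $2313147$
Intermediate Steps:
$n{\left(u,y \right)} = -4 + \frac{2 u}{3}$ ($n{\left(u,y \right)} = -4 + \frac{u + u}{3} = -4 + \frac{2 u}{3}$)
$A{\left(F \right)} = \frac{4}{3} - \frac{F}{3}$
$2313135 + A{\left(n{\left(-42,6 \cdot 3 \right)} \right)} = 2313135 - \left(- \frac{4}{3} + \frac{-4 + \frac{2}{3} \left(-42\right)}{3}\right) = 2313135 - \left(- \frac{4}{3} + \frac{-4 - 28}{3}\right) = 2313135 + \left(\frac{4}{3} - - \frac{32}{3}\right) = 2313135 + \left(\frac{4}{3} + \frac{32}{3}\right) = 2313135 + 12 = 2313147$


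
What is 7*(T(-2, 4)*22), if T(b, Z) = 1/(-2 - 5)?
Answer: -22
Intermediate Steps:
T(b, Z) = -⅐ (T(b, Z) = 1/(-7) = -⅐)
7*(T(-2, 4)*22) = 7*(-⅐*22) = 7*(-22/7) = -22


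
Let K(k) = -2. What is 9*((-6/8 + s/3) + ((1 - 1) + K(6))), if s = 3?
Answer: -63/4 ≈ -15.750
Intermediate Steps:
9*((-6/8 + s/3) + ((1 - 1) + K(6))) = 9*((-6/8 + 3/3) + ((1 - 1) - 2)) = 9*((-6*⅛ + 3*(⅓)) + (0 - 2)) = 9*((-¾ + 1) - 2) = 9*(¼ - 2) = 9*(-7/4) = -63/4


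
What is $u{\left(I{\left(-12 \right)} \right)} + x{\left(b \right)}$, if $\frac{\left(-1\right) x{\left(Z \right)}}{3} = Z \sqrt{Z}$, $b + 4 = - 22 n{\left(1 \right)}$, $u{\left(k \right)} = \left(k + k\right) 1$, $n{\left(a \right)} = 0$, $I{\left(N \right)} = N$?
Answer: $-24 + 24 i \approx -24.0 + 24.0 i$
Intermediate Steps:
$u{\left(k \right)} = 2 k$ ($u{\left(k \right)} = 2 k 1 = 2 k$)
$b = -4$ ($b = -4 - 0 = -4 + 0 = -4$)
$x{\left(Z \right)} = - 3 Z^{\frac{3}{2}}$ ($x{\left(Z \right)} = - 3 Z \sqrt{Z} = - 3 Z^{\frac{3}{2}}$)
$u{\left(I{\left(-12 \right)} \right)} + x{\left(b \right)} = 2 \left(-12\right) - 3 \left(-4\right)^{\frac{3}{2}} = -24 - 3 \left(- 8 i\right) = -24 + 24 i$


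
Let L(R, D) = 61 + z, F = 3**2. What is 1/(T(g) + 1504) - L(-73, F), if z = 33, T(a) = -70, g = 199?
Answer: -134795/1434 ≈ -93.999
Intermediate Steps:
F = 9
L(R, D) = 94 (L(R, D) = 61 + 33 = 94)
1/(T(g) + 1504) - L(-73, F) = 1/(-70 + 1504) - 1*94 = 1/1434 - 94 = -134795/1434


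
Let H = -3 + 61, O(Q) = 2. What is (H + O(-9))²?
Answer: 3600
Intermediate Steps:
H = 58
(H + O(-9))² = (58 + 2)² = 60² = 3600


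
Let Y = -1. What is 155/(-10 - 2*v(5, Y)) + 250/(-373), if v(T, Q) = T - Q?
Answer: -63315/8206 ≈ -7.7157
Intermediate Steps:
155/(-10 - 2*v(5, Y)) + 250/(-373) = 155/(-10 - 2*(5 - 1*(-1))) + 250/(-373) = 155/(-10 - 2*(5 + 1)) + 250*(-1/373) = 155/(-10 - 2*6) - 250/373 = 155/(-10 - 12) - 250/373 = 155/(-22) - 250/373 = 155*(-1/22) - 250/373 = -155/22 - 250/373 = -63315/8206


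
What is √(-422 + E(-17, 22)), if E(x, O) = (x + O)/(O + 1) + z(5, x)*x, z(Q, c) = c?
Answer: I*√70242/23 ≈ 11.523*I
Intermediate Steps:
E(x, O) = x² + (O + x)/(1 + O) (E(x, O) = (x + O)/(O + 1) + x*x = (O + x)/(1 + O) + x² = x² + (O + x)/(1 + O))
√(-422 + E(-17, 22)) = √(-422 + (22 - 17 + (-17)² + 22*(-17)²)/(1 + 22)) = √(-422 + (22 - 17 + 289 + 22*289)/23) = √(-422 + (22 - 17 + 289 + 6358)/23) = √(-422 + (1/23)*6652) = √(-422 + 6652/23) = √(-3054/23) = I*√70242/23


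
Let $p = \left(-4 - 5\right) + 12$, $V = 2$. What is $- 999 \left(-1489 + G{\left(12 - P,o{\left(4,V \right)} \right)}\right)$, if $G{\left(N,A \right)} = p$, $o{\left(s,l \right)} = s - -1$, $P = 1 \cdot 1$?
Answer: $1484514$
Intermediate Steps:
$P = 1$
$o{\left(s,l \right)} = 1 + s$ ($o{\left(s,l \right)} = s + 1 = 1 + s$)
$p = 3$ ($p = -9 + 12 = 3$)
$G{\left(N,A \right)} = 3$
$- 999 \left(-1489 + G{\left(12 - P,o{\left(4,V \right)} \right)}\right) = - 999 \left(-1489 + 3\right) = \left(-999\right) \left(-1486\right) = 1484514$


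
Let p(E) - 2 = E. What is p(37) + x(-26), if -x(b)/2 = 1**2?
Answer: 37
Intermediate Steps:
p(E) = 2 + E
x(b) = -2 (x(b) = -2*1**2 = -2*1 = -2)
p(37) + x(-26) = (2 + 37) - 2 = 39 - 2 = 37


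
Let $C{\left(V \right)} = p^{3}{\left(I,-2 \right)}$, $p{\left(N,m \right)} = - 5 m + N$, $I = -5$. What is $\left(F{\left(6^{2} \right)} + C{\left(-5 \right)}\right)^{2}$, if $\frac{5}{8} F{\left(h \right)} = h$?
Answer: $\frac{833569}{25} \approx 33343.0$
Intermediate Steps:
$F{\left(h \right)} = \frac{8 h}{5}$
$p{\left(N,m \right)} = N - 5 m$
$C{\left(V \right)} = 125$ ($C{\left(V \right)} = \left(-5 - -10\right)^{3} = \left(-5 + 10\right)^{3} = 5^{3} = 125$)
$\left(F{\left(6^{2} \right)} + C{\left(-5 \right)}\right)^{2} = \left(\frac{8 \cdot 6^{2}}{5} + 125\right)^{2} = \left(\frac{8}{5} \cdot 36 + 125\right)^{2} = \left(\frac{288}{5} + 125\right)^{2} = \left(\frac{913}{5}\right)^{2} = \frac{833569}{25}$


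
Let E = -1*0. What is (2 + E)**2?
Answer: 4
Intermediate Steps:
E = 0
(2 + E)**2 = (2 + 0)**2 = 2**2 = 4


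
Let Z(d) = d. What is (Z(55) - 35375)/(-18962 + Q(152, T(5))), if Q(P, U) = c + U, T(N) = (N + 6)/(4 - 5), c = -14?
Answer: 35320/18987 ≈ 1.8602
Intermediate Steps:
T(N) = -6 - N (T(N) = (6 + N)/(-1) = (6 + N)*(-1) = -6 - N)
Q(P, U) = -14 + U
(Z(55) - 35375)/(-18962 + Q(152, T(5))) = (55 - 35375)/(-18962 + (-14 + (-6 - 1*5))) = -35320/(-18962 + (-14 + (-6 - 5))) = -35320/(-18962 + (-14 - 11)) = -35320/(-18962 - 25) = -35320/(-18987) = -35320*(-1/18987) = 35320/18987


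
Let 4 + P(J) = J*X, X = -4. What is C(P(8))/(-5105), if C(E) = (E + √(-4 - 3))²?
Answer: -1289/5105 + 72*I*√7/5105 ≈ -0.2525 + 0.037315*I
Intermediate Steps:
P(J) = -4 - 4*J (P(J) = -4 + J*(-4) = -4 - 4*J)
C(E) = (E + I*√7)² (C(E) = (E + √(-7))² = (E + I*√7)²)
C(P(8))/(-5105) = ((-4 - 4*8) + I*√7)²/(-5105) = ((-4 - 32) + I*√7)²*(-1/5105) = (-36 + I*√7)²*(-1/5105) = -(-36 + I*√7)²/5105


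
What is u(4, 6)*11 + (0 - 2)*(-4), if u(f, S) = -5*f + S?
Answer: -146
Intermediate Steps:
u(f, S) = S - 5*f
u(4, 6)*11 + (0 - 2)*(-4) = (6 - 5*4)*11 + (0 - 2)*(-4) = (6 - 20)*11 - 2*(-4) = -14*11 + 8 = -154 + 8 = -146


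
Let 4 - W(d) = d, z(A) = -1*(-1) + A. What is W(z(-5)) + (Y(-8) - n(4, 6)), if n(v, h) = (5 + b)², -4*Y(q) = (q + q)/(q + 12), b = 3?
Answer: -55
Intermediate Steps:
z(A) = 1 + A
Y(q) = -q/(2*(12 + q)) (Y(q) = -(q + q)/(4*(q + 12)) = -2*q/(4*(12 + q)) = -q/(2*(12 + q)))
n(v, h) = 64 (n(v, h) = (5 + 3)² = 8² = 64)
W(d) = 4 - d
W(z(-5)) + (Y(-8) - n(4, 6)) = (4 - (1 - 5)) + (-1*(-8)/(24 + 2*(-8)) - 1*64) = (4 - 1*(-4)) + (-1*(-8)/(24 - 16) - 64) = (4 + 4) + (-1*(-8)/8 - 64) = 8 + (-1*(-8)*⅛ - 64) = 8 + (1 - 64) = 8 - 63 = -55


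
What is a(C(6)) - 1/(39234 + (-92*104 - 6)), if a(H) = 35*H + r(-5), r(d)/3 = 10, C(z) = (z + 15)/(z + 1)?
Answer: 4004099/29660 ≈ 135.00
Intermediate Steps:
C(z) = (15 + z)/(1 + z)
r(d) = 30 (r(d) = 3*10 = 30)
a(H) = 30 + 35*H (a(H) = 35*H + 30 = 30 + 35*H)
a(C(6)) - 1/(39234 + (-92*104 - 6)) = (30 + 35*((15 + 6)/(1 + 6))) - 1/(39234 + (-92*104 - 6)) = (30 + 35*(21/7)) - 1/(39234 + (-9568 - 6)) = (30 + 35*((⅐)*21)) - 1/(39234 - 9574) = (30 + 35*3) - 1/29660 = (30 + 105) - 1*1/29660 = 135 - 1/29660 = 4004099/29660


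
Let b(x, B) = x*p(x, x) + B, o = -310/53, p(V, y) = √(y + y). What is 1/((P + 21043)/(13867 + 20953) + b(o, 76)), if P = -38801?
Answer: 3406548758528170/275220172162112797 + 9960132166000*I*√8215/275220172162112797 ≈ 0.012378 + 0.0032801*I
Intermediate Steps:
p(V, y) = √2*√y (p(V, y) = √(2*y) = √2*√y)
o = -310/53 (o = -310*1/53 = -310/53 ≈ -5.8491)
b(x, B) = B + √2*x^(3/2) (b(x, B) = x*(√2*√x) + B = √2*x^(3/2) + B = B + √2*x^(3/2))
1/((P + 21043)/(13867 + 20953) + b(o, 76)) = 1/((-38801 + 21043)/(13867 + 20953) + (76 + √2*(-310/53)^(3/2))) = 1/(-17758/34820 + (76 + √2*(-310*I*√16430/2809))) = 1/(-17758*1/34820 + (76 - 620*I*√8215/2809)) = 1/(-8879/17410 + (76 - 620*I*√8215/2809)) = 1/(1314281/17410 - 620*I*√8215/2809)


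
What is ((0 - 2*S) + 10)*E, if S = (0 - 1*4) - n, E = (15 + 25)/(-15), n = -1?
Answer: -128/3 ≈ -42.667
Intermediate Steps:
E = -8/3 (E = 40*(-1/15) = -8/3 ≈ -2.6667)
S = -3 (S = (0 - 1*4) - 1*(-1) = (0 - 4) + 1 = -4 + 1 = -3)
((0 - 2*S) + 10)*E = ((0 - 2*(-3)) + 10)*(-8/3) = ((0 + 6) + 10)*(-8/3) = (6 + 10)*(-8/3) = 16*(-8/3) = -128/3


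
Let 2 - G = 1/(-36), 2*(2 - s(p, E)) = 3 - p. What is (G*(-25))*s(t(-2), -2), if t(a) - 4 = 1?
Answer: -1825/12 ≈ -152.08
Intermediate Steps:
t(a) = 5 (t(a) = 4 + 1 = 5)
s(p, E) = 1/2 + p/2 (s(p, E) = 2 - (3 - p)/2 = 2 + (-3/2 + p/2) = 1/2 + p/2)
G = 73/36 (G = 2 - 1/(-36) = 2 - 1*(-1/36) = 2 + 1/36 = 73/36 ≈ 2.0278)
(G*(-25))*s(t(-2), -2) = ((73/36)*(-25))*(1/2 + (1/2)*5) = -1825*(1/2 + 5/2)/36 = -1825/36*3 = -1825/12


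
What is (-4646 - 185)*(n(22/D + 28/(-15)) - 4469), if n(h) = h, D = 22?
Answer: 323908888/15 ≈ 2.1594e+7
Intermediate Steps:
(-4646 - 185)*(n(22/D + 28/(-15)) - 4469) = (-4646 - 185)*((22/22 + 28/(-15)) - 4469) = -4831*((22*(1/22) + 28*(-1/15)) - 4469) = -4831*((1 - 28/15) - 4469) = -4831*(-13/15 - 4469) = -4831*(-67048/15) = 323908888/15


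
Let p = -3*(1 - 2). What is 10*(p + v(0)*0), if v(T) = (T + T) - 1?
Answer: 30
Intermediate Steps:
v(T) = -1 + 2*T (v(T) = 2*T - 1 = -1 + 2*T)
p = 3 (p = -3*(-1) = 3)
10*(p + v(0)*0) = 10*(3 + (-1 + 2*0)*0) = 10*(3 + (-1 + 0)*0) = 10*(3 - 1*0) = 10*(3 + 0) = 10*3 = 30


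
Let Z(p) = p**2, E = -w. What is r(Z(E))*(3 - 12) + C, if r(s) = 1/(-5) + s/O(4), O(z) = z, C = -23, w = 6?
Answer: -511/5 ≈ -102.20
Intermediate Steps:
E = -6 (E = -1*6 = -6)
r(s) = -1/5 + s/4 (r(s) = 1/(-5) + s/4 = 1*(-1/5) + s*(1/4) = -1/5 + s/4)
r(Z(E))*(3 - 12) + C = (-1/5 + (1/4)*(-6)**2)*(3 - 12) - 23 = (-1/5 + (1/4)*36)*(-9) - 23 = (-1/5 + 9)*(-9) - 23 = (44/5)*(-9) - 23 = -396/5 - 23 = -511/5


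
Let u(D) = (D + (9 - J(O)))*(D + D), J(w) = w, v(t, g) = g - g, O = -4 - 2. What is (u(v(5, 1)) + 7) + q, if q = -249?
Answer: -242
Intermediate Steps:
O = -6
v(t, g) = 0
u(D) = 2*D*(15 + D) (u(D) = (D + (9 - 1*(-6)))*(D + D) = (D + (9 + 6))*(2*D) = (D + 15)*(2*D) = (15 + D)*(2*D) = 2*D*(15 + D))
(u(v(5, 1)) + 7) + q = (2*0*(15 + 0) + 7) - 249 = (2*0*15 + 7) - 249 = (0 + 7) - 249 = 7 - 249 = -242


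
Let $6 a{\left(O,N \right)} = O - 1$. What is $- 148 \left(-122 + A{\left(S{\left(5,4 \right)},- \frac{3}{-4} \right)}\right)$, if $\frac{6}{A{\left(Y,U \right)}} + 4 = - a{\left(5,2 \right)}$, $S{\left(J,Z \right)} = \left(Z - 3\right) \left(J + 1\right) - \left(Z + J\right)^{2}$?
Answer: $\frac{127724}{7} \approx 18246.0$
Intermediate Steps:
$a{\left(O,N \right)} = - \frac{1}{6} + \frac{O}{6}$ ($a{\left(O,N \right)} = \frac{O - 1}{6} = \frac{-1 + O}{6} = - \frac{1}{6} + \frac{O}{6}$)
$S{\left(J,Z \right)} = - \left(J + Z\right)^{2} + \left(1 + J\right) \left(-3 + Z\right)$ ($S{\left(J,Z \right)} = \left(-3 + Z\right) \left(1 + J\right) - \left(J + Z\right)^{2} = \left(1 + J\right) \left(-3 + Z\right) - \left(J + Z\right)^{2} = - \left(J + Z\right)^{2} + \left(1 + J\right) \left(-3 + Z\right)$)
$A{\left(Y,U \right)} = - \frac{9}{7}$ ($A{\left(Y,U \right)} = \frac{6}{-4 - \left(- \frac{1}{6} + \frac{1}{6} \cdot 5\right)} = \frac{6}{-4 - \left(- \frac{1}{6} + \frac{5}{6}\right)} = \frac{6}{-4 - \frac{2}{3}} = \frac{6}{- \frac{14}{3}} = 6 \left(- \frac{3}{14}\right) = - \frac{9}{7}$)
$- 148 \left(-122 + A{\left(S{\left(5,4 \right)},- \frac{3}{-4} \right)}\right) = - 148 \left(-122 - \frac{9}{7}\right) = \left(-148\right) \left(- \frac{863}{7}\right) = \frac{127724}{7}$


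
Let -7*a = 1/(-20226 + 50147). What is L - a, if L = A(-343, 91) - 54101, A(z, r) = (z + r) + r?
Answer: -11365013113/209447 ≈ -54262.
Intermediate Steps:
A(z, r) = z + 2*r (A(z, r) = (r + z) + r = z + 2*r)
L = -54262 (L = (-343 + 2*91) - 54101 = (-343 + 182) - 54101 = -161 - 54101 = -54262)
a = -1/209447 (a = -1/(7*(-20226 + 50147)) = -⅐/29921 = -⅐*1/29921 = -1/209447 ≈ -4.7745e-6)
L - a = -54262 - 1*(-1/209447) = -54262 + 1/209447 = -11365013113/209447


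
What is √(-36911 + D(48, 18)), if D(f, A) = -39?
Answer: 5*I*√1478 ≈ 192.22*I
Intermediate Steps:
√(-36911 + D(48, 18)) = √(-36911 - 39) = √(-36950) = 5*I*√1478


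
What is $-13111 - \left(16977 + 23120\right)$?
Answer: $-53208$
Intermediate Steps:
$-13111 - \left(16977 + 23120\right) = -13111 - 40097 = -53208$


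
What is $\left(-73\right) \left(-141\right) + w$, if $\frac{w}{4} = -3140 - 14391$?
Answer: $-59831$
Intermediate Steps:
$w = -70124$ ($w = 4 \left(-3140 - 14391\right) = 4 \left(-17531\right) = -70124$)
$\left(-73\right) \left(-141\right) + w = \left(-73\right) \left(-141\right) - 70124 = 10293 - 70124 = -59831$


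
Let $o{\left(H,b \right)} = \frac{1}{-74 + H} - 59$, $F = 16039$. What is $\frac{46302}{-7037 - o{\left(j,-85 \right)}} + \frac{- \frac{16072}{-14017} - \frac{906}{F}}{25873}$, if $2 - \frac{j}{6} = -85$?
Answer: $- \frac{120657453773242255634}{18183951621463504855} \approx -6.6354$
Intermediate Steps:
$j = 522$ ($j = 12 - -510 = 12 + 510 = 522$)
$o{\left(H,b \right)} = -59 + \frac{1}{-74 + H}$ ($o{\left(H,b \right)} = \frac{1}{-74 + H} - 59 = -59 + \frac{1}{-74 + H}$)
$\frac{46302}{-7037 - o{\left(j,-85 \right)}} + \frac{- \frac{16072}{-14017} - \frac{906}{F}}{25873} = \frac{46302}{-7037 - \frac{4367 - 30798}{-74 + 522}} + \frac{- \frac{16072}{-14017} - \frac{906}{16039}}{25873} = \frac{46302}{-7037 - \frac{4367 - 30798}{448}} + \left(\left(-16072\right) \left(- \frac{1}{14017}\right) - \frac{906}{16039}\right) \frac{1}{25873} = \frac{46302}{-7037 - \frac{1}{448} \left(-26431\right)} + \left(\frac{16072}{14017} - \frac{906}{16039}\right) \frac{1}{25873} = \frac{46302}{-7037 - - \frac{26431}{448}} + \frac{245079406}{224818663} \cdot \frac{1}{25873} = \frac{46302}{-7037 + \frac{26431}{448}} + \frac{245079406}{5816733267799} = \frac{46302}{- \frac{3126145}{448}} + \frac{245079406}{5816733267799} = 46302 \left(- \frac{448}{3126145}\right) + \frac{245079406}{5816733267799} = - \frac{20743296}{3126145} + \frac{245079406}{5816733267799} = - \frac{120657453773242255634}{18183951621463504855}$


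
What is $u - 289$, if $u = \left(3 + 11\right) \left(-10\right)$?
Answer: $-429$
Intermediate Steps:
$u = -140$ ($u = 14 \left(-10\right) = -140$)
$u - 289 = -140 - 289 = -429$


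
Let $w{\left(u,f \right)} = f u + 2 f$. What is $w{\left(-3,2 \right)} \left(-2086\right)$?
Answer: $4172$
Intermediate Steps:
$w{\left(u,f \right)} = 2 f + f u$
$w{\left(-3,2 \right)} \left(-2086\right) = 2 \left(2 - 3\right) \left(-2086\right) = 2 \left(-1\right) \left(-2086\right) = \left(-2\right) \left(-2086\right) = 4172$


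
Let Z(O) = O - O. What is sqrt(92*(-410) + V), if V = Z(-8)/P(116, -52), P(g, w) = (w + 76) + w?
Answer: 2*I*sqrt(9430) ≈ 194.22*I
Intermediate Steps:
Z(O) = 0
P(g, w) = 76 + 2*w (P(g, w) = (76 + w) + w = 76 + 2*w)
V = 0 (V = 0/(76 + 2*(-52)) = 0/(76 - 104) = 0/(-28) = 0*(-1/28) = 0)
sqrt(92*(-410) + V) = sqrt(92*(-410) + 0) = sqrt(-37720 + 0) = sqrt(-37720) = 2*I*sqrt(9430)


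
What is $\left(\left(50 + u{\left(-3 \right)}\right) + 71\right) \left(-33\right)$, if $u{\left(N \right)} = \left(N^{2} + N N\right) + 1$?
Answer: $-4620$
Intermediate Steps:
$u{\left(N \right)} = 1 + 2 N^{2}$ ($u{\left(N \right)} = \left(N^{2} + N^{2}\right) + 1 = 2 N^{2} + 1 = 1 + 2 N^{2}$)
$\left(\left(50 + u{\left(-3 \right)}\right) + 71\right) \left(-33\right) = \left(\left(50 + \left(1 + 2 \left(-3\right)^{2}\right)\right) + 71\right) \left(-33\right) = \left(\left(50 + \left(1 + 2 \cdot 9\right)\right) + 71\right) \left(-33\right) = \left(\left(50 + \left(1 + 18\right)\right) + 71\right) \left(-33\right) = \left(\left(50 + 19\right) + 71\right) \left(-33\right) = \left(69 + 71\right) \left(-33\right) = 140 \left(-33\right) = -4620$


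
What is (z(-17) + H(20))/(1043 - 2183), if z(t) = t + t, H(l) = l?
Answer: 7/570 ≈ 0.012281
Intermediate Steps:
z(t) = 2*t
(z(-17) + H(20))/(1043 - 2183) = (2*(-17) + 20)/(1043 - 2183) = (-34 + 20)/(-1140) = -14*(-1/1140) = 7/570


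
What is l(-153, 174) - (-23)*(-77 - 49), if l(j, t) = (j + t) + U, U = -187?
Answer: -3064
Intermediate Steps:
l(j, t) = -187 + j + t (l(j, t) = (j + t) - 187 = -187 + j + t)
l(-153, 174) - (-23)*(-77 - 49) = (-187 - 153 + 174) - (-23)*(-77 - 49) = -166 - (-23)*(-126) = -166 - 1*2898 = -166 - 2898 = -3064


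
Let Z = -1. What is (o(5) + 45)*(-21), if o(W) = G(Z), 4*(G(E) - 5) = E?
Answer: -4179/4 ≈ -1044.8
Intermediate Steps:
G(E) = 5 + E/4
o(W) = 19/4 (o(W) = 5 + (¼)*(-1) = 5 - ¼ = 19/4)
(o(5) + 45)*(-21) = (19/4 + 45)*(-21) = (199/4)*(-21) = -4179/4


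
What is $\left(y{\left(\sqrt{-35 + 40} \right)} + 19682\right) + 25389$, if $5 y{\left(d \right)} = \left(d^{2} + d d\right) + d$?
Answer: $45073 + \frac{\sqrt{5}}{5} \approx 45073.0$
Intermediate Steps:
$y{\left(d \right)} = \frac{d}{5} + \frac{2 d^{2}}{5}$ ($y{\left(d \right)} = \frac{\left(d^{2} + d d\right) + d}{5} = \frac{\left(d^{2} + d^{2}\right) + d}{5} = \frac{2 d^{2} + d}{5} = \frac{d + 2 d^{2}}{5} = \frac{d}{5} + \frac{2 d^{2}}{5}$)
$\left(y{\left(\sqrt{-35 + 40} \right)} + 19682\right) + 25389 = \left(\frac{\sqrt{-35 + 40} \left(1 + 2 \sqrt{-35 + 40}\right)}{5} + 19682\right) + 25389 = \left(\frac{\sqrt{5} \left(1 + 2 \sqrt{5}\right)}{5} + 19682\right) + 25389 = \left(19682 + \frac{\sqrt{5} \left(1 + 2 \sqrt{5}\right)}{5}\right) + 25389 = 45071 + \frac{\sqrt{5} \left(1 + 2 \sqrt{5}\right)}{5}$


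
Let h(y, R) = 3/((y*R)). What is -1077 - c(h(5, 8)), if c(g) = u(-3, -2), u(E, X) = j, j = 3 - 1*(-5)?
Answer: -1085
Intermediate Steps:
j = 8 (j = 3 + 5 = 8)
h(y, R) = 3/(R*y) (h(y, R) = 3/((R*y)) = 3*(1/(R*y)) = 3/(R*y))
u(E, X) = 8
c(g) = 8
-1077 - c(h(5, 8)) = -1077 - 1*8 = -1077 - 8 = -1085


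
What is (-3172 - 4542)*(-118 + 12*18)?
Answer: -755972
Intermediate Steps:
(-3172 - 4542)*(-118 + 12*18) = -7714*(-118 + 216) = -7714*98 = -755972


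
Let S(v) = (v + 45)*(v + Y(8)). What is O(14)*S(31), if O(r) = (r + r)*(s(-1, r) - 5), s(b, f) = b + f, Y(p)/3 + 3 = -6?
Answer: 68096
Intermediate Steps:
Y(p) = -27 (Y(p) = -9 + 3*(-6) = -9 - 18 = -27)
O(r) = 2*r*(-6 + r) (O(r) = (r + r)*((-1 + r) - 5) = (2*r)*(-6 + r) = 2*r*(-6 + r))
S(v) = (-27 + v)*(45 + v) (S(v) = (v + 45)*(v - 27) = (45 + v)*(-27 + v) = (-27 + v)*(45 + v))
O(14)*S(31) = (2*14*(-6 + 14))*(-1215 + 31² + 18*31) = (2*14*8)*(-1215 + 961 + 558) = 224*304 = 68096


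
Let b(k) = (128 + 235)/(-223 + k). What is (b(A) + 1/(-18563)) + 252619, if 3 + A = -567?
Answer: 3718660892959/14720459 ≈ 2.5262e+5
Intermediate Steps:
A = -570 (A = -3 - 567 = -570)
b(k) = 363/(-223 + k)
(b(A) + 1/(-18563)) + 252619 = (363/(-223 - 570) + 1/(-18563)) + 252619 = (363/(-793) - 1/18563) + 252619 = (363*(-1/793) - 1/18563) + 252619 = (-363/793 - 1/18563) + 252619 = -6739162/14720459 + 252619 = 3718660892959/14720459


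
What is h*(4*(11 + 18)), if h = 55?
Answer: 6380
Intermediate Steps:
h*(4*(11 + 18)) = 55*(4*(11 + 18)) = 55*(4*29) = 55*116 = 6380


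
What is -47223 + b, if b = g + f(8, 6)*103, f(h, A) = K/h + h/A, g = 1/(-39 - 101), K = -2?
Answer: -9893399/210 ≈ -47111.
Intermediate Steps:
g = -1/140 (g = 1/(-140) = -1/140 ≈ -0.0071429)
f(h, A) = -2/h + h/A
b = 23431/210 (b = -1/140 + (-2/8 + 8/6)*103 = -1/140 + (-2*⅛ + 8*(⅙))*103 = -1/140 + (-¼ + 4/3)*103 = -1/140 + (13/12)*103 = -1/140 + 1339/12 = 23431/210 ≈ 111.58)
-47223 + b = -47223 + 23431/210 = -9893399/210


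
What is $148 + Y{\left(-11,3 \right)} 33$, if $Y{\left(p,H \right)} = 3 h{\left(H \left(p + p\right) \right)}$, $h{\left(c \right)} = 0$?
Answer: $148$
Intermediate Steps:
$Y{\left(p,H \right)} = 0$ ($Y{\left(p,H \right)} = 3 \cdot 0 = 0$)
$148 + Y{\left(-11,3 \right)} 33 = 148 + 0 \cdot 33 = 148 + 0 = 148$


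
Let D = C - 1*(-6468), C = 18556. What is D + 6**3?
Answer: 25240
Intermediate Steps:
D = 25024 (D = 18556 - 1*(-6468) = 18556 + 6468 = 25024)
D + 6**3 = 25024 + 6**3 = 25024 + 216 = 25240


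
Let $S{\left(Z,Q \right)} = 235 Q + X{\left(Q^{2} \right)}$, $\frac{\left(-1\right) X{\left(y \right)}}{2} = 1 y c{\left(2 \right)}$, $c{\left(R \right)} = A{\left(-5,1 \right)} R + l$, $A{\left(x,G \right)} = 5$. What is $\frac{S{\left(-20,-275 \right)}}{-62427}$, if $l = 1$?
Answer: $\frac{576125}{20809} \approx 27.686$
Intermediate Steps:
$c{\left(R \right)} = 1 + 5 R$ ($c{\left(R \right)} = 5 R + 1 = 1 + 5 R$)
$X{\left(y \right)} = - 22 y$ ($X{\left(y \right)} = - 2 \cdot 1 y \left(1 + 5 \cdot 2\right) = - 2 y \left(1 + 10\right) = - 2 y 11 = - 2 \cdot 11 y = - 22 y$)
$S{\left(Z,Q \right)} = - 22 Q^{2} + 235 Q$ ($S{\left(Z,Q \right)} = 235 Q - 22 Q^{2} = - 22 Q^{2} + 235 Q$)
$\frac{S{\left(-20,-275 \right)}}{-62427} = \frac{\left(-275\right) \left(235 - -6050\right)}{-62427} = - 275 \left(235 + 6050\right) \left(- \frac{1}{62427}\right) = \left(-275\right) 6285 \left(- \frac{1}{62427}\right) = \left(-1728375\right) \left(- \frac{1}{62427}\right) = \frac{576125}{20809}$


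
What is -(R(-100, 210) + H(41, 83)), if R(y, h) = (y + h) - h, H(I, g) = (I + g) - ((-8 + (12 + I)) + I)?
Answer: 62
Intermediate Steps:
H(I, g) = -4 + g - I (H(I, g) = (I + g) - ((4 + I) + I) = (I + g) - (4 + 2*I) = (I + g) + (-4 - 2*I) = -4 + g - I)
R(y, h) = y (R(y, h) = (h + y) - h = y)
-(R(-100, 210) + H(41, 83)) = -(-100 + (-4 + 83 - 1*41)) = -(-100 + (-4 + 83 - 41)) = -(-100 + 38) = -1*(-62) = 62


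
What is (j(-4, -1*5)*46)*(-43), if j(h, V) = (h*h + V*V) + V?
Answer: -71208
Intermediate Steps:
j(h, V) = V + V² + h² (j(h, V) = (h² + V²) + V = (V² + h²) + V = V + V² + h²)
(j(-4, -1*5)*46)*(-43) = ((-1*5 + (-1*5)² + (-4)²)*46)*(-43) = ((-5 + (-5)² + 16)*46)*(-43) = ((-5 + 25 + 16)*46)*(-43) = (36*46)*(-43) = 1656*(-43) = -71208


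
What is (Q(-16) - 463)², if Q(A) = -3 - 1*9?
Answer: 225625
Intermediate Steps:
Q(A) = -12 (Q(A) = -3 - 9 = -12)
(Q(-16) - 463)² = (-12 - 463)² = (-475)² = 225625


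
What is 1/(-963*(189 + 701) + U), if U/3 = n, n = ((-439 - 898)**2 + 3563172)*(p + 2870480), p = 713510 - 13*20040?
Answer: 1/53349080716740 ≈ 1.8744e-14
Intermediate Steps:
p = 452990 (p = 713510 - 1*260520 = 713510 - 260520 = 452990)
n = 17783027191270 (n = ((-439 - 898)**2 + 3563172)*(452990 + 2870480) = ((-1337)**2 + 3563172)*3323470 = (1787569 + 3563172)*3323470 = 5350741*3323470 = 17783027191270)
U = 53349081573810 (U = 3*17783027191270 = 53349081573810)
1/(-963*(189 + 701) + U) = 1/(-963*(189 + 701) + 53349081573810) = 1/(-963*890 + 53349081573810) = 1/(-857070 + 53349081573810) = 1/53349080716740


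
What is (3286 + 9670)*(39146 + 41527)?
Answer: 1045199388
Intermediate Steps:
(3286 + 9670)*(39146 + 41527) = 12956*80673 = 1045199388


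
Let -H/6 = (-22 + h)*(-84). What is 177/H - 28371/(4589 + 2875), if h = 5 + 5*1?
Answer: -2401513/626976 ≈ -3.8303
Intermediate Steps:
h = 10 (h = 5 + 5 = 10)
H = -6048 (H = -6*(-22 + 10)*(-84) = -(-72)*(-84) = -6*1008 = -6048)
177/H - 28371/(4589 + 2875) = 177/(-6048) - 28371/(4589 + 2875) = 177*(-1/6048) - 28371/7464 = -59/2016 - 28371*1/7464 = -59/2016 - 9457/2488 = -2401513/626976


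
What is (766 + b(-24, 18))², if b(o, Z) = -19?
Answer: 558009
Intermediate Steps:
(766 + b(-24, 18))² = (766 - 19)² = 747² = 558009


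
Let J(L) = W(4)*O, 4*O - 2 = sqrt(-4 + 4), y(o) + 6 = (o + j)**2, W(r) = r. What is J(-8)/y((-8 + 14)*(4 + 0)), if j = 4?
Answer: 1/389 ≈ 0.0025707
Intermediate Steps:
y(o) = -6 + (4 + o)**2 (y(o) = -6 + (o + 4)**2 = -6 + (4 + o)**2)
O = 1/2 (O = 1/2 + sqrt(-4 + 4)/4 = 1/2 + sqrt(0)/4 = 1/2 + (1/4)*0 = 1/2 + 0 = 1/2 ≈ 0.50000)
J(L) = 2 (J(L) = 4*(1/2) = 2)
J(-8)/y((-8 + 14)*(4 + 0)) = 2/(-6 + (4 + (-8 + 14)*(4 + 0))**2) = 2/(-6 + (4 + 6*4)**2) = 2/(-6 + (4 + 24)**2) = 2/(-6 + 28**2) = 2/(-6 + 784) = 2/778 = 2*(1/778) = 1/389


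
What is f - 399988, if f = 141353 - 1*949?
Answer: -259584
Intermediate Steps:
f = 140404 (f = 141353 - 949 = 140404)
f - 399988 = 140404 - 399988 = -259584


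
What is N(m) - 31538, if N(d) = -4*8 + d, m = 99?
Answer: -31471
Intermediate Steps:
N(d) = -32 + d
N(m) - 31538 = (-32 + 99) - 31538 = 67 - 31538 = -31471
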